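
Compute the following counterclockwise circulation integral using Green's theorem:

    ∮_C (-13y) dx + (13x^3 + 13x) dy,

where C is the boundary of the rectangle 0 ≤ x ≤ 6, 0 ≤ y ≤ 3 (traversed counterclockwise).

Green's theorem converts the closed line integral into a double integral over the enclosed region D:

    ∮_C P dx + Q dy = ∬_D (∂Q/∂x - ∂P/∂y) dA.

Here P = -13y, Q = 13x^3 + 13x, so

    ∂Q/∂x = 39x^2 + 13,    ∂P/∂y = -13,
    ∂Q/∂x - ∂P/∂y = 39x^2 + 26.

D is the region 0 ≤ x ≤ 6, 0 ≤ y ≤ 3. Evaluating the double integral:

    ∬_D (39x^2 + 26) dA = ∫_0^{6} ∫_0^{3} (39x^2 + 26) dy dx.

Inner (y from 0 to 3): 117x^2 + 78.
Outer (x from 0 to 6): 8892.

Therefore ∮_C P dx + Q dy = 8892.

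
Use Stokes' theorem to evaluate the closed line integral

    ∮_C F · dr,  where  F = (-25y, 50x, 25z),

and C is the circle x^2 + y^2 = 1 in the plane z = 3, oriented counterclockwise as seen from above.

Let S be the flat disk x^2 + y^2 ≤ 1 in the plane z = 3, with upward unit normal n̂ = ẑ. By Stokes' theorem,

    ∮_C F · dr = ∬_S (∇ × F) · n̂ dS = ∬_D (curl F)_z dA,

where D is the disk x^2 + y^2 ≤ 1.

Compute the curl of F = (-25y, 50x, 25z):
    (∇ × F)_x = ∂F_z/∂y - ∂F_y/∂z = 0,
    (∇ × F)_y = ∂F_x/∂z - ∂F_z/∂x = 0,
    (∇ × F)_z = ∂F_y/∂x - ∂F_x/∂y = 75.

On z = 3, (curl F)_z = 75.

Convert to polar (x = r cos θ, y = r sin θ, dA = r dr dθ); the integrand becomes 75, so

    ∬_D (curl F)_z dA = ∫_0^{2π} ∫_0^{1} (75) · r dr dθ.

Inner (r from 0 to 1): 75/2.
Outer (θ from 0 to 2π): 75π.

Therefore ∮_C F · dr = 75π.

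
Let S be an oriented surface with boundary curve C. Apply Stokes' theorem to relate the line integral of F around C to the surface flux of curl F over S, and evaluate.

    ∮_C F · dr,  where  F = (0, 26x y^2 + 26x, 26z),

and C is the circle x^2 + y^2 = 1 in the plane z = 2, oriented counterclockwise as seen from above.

Let S be the flat disk x^2 + y^2 ≤ 1 in the plane z = 2, with upward unit normal n̂ = ẑ. By Stokes' theorem,

    ∮_C F · dr = ∬_S (∇ × F) · n̂ dS = ∬_D (curl F)_z dA,

where D is the disk x^2 + y^2 ≤ 1.

Compute the curl of F = (0, 26x y^2 + 26x, 26z):
    (∇ × F)_x = ∂F_z/∂y - ∂F_y/∂z = 0,
    (∇ × F)_y = ∂F_x/∂z - ∂F_z/∂x = 0,
    (∇ × F)_z = ∂F_y/∂x - ∂F_x/∂y = 26y^2 + 26.

On z = 2, (curl F)_z = 26y^2 + 26.

Convert to polar (x = r cos θ, y = r sin θ, dA = r dr dθ); the integrand becomes 26r^2sin(θ)^2 + 26, so

    ∬_D (curl F)_z dA = ∫_0^{2π} ∫_0^{1} (26r^2sin(θ)^2 + 26) · r dr dθ.

Inner (r from 0 to 1): 13sin(θ)^2/2 + 13.
Outer (θ from 0 to 2π): 65π/2.

Therefore ∮_C F · dr = 65π/2.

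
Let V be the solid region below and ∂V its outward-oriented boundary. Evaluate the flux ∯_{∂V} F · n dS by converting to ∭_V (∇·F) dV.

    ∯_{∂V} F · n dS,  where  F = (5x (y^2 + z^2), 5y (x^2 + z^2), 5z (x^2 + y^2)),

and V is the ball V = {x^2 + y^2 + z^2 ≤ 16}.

By the divergence theorem,

    ∯_{∂V} F · n dS = ∭_V (∇ · F) dV.

Compute the divergence:
    ∇ · F = ∂F_x/∂x + ∂F_y/∂y + ∂F_z/∂z = 5y^2 + 5z^2 + 5x^2 + 5z^2 + 5x^2 + 5y^2 = 10x^2 + 10y^2 + 10z^2.

In spherical coordinates, x = ρ sin(φ) cos(θ), y = ρ sin(φ) sin(θ), z = ρ cos(φ), dV = ρ^2 sin(φ) dρ dφ dθ, with 0 ≤ ρ ≤ 4, 0 ≤ φ ≤ π, 0 ≤ θ ≤ 2π.

The integrand, after substitution and multiplying by the volume element, becomes (10ρ^2) · ρ^2 sin(φ), so

    ∭_V (∇·F) dV = ∫_0^{2π} ∫_0^{π} ∫_0^{4} (10ρ^2) · ρ^2 sin(φ) dρ dφ dθ.

Inner (ρ from 0 to 4): 2048sin(φ).
Middle (φ from 0 to π): 4096.
Outer (θ from 0 to 2π): 8192π.

Therefore ∯_{∂V} F · n dS = 8192π.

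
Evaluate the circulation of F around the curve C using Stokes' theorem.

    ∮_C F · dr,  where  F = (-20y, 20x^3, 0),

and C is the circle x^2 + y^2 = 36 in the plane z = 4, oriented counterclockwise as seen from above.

Let S be the flat disk x^2 + y^2 ≤ 36 in the plane z = 4, with upward unit normal n̂ = ẑ. By Stokes' theorem,

    ∮_C F · dr = ∬_S (∇ × F) · n̂ dS = ∬_D (curl F)_z dA,

where D is the disk x^2 + y^2 ≤ 36.

Compute the curl of F = (-20y, 20x^3, 0):
    (∇ × F)_x = ∂F_z/∂y - ∂F_y/∂z = 0,
    (∇ × F)_y = ∂F_x/∂z - ∂F_z/∂x = 0,
    (∇ × F)_z = ∂F_y/∂x - ∂F_x/∂y = 60x^2 + 20.

On z = 4, (curl F)_z = 60x^2 + 20.

Convert to polar (x = r cos θ, y = r sin θ, dA = r dr dθ); the integrand becomes 60r^2cos(θ)^2 + 20, so

    ∬_D (curl F)_z dA = ∫_0^{2π} ∫_0^{6} (60r^2cos(θ)^2 + 20) · r dr dθ.

Inner (r from 0 to 6): 19440cos(θ)^2 + 360.
Outer (θ from 0 to 2π): 20160π.

Therefore ∮_C F · dr = 20160π.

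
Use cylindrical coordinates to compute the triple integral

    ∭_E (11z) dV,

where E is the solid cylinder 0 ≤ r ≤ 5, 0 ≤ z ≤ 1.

In cylindrical coordinates, x = r cos(θ), y = r sin(θ), z = z, and dV = r dr dθ dz.

The integrand becomes 11z, so

    ∭_E (11z) dV = ∫_{0}^{2π} ∫_{0}^{5} ∫_{0}^{1} (11z) · r dz dr dθ.

Inner (z): 11r/2.
Middle (r from 0 to 5): 275/4.
Outer (θ): 275π/2.

Therefore the triple integral equals 275π/2.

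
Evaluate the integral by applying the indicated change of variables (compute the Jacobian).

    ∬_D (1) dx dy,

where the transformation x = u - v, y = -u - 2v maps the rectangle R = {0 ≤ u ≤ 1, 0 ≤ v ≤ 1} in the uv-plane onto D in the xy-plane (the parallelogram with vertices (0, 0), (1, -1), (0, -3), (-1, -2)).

Compute the Jacobian determinant of (x, y) with respect to (u, v):

    ∂(x,y)/∂(u,v) = | 1  -1 | = (1)(-2) - (-1)(-1) = -3.
                   | -1  -2 |

Its absolute value is |J| = 3 (the area scaling factor).

Substituting x = u - v, y = -u - 2v into the integrand,

    1 → 1,

so the integral becomes

    ∬_R (1) · |J| du dv = ∫_0^1 ∫_0^1 (3) dv du.

Inner (v): 3.
Outer (u): 3.

Therefore ∬_D (1) dx dy = 3.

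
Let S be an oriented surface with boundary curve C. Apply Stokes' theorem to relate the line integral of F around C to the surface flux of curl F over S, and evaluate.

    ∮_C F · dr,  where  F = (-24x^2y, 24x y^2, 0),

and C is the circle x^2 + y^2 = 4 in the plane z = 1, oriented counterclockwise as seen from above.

Let S be the flat disk x^2 + y^2 ≤ 4 in the plane z = 1, with upward unit normal n̂ = ẑ. By Stokes' theorem,

    ∮_C F · dr = ∬_S (∇ × F) · n̂ dS = ∬_D (curl F)_z dA,

where D is the disk x^2 + y^2 ≤ 4.

Compute the curl of F = (-24x^2y, 24x y^2, 0):
    (∇ × F)_x = ∂F_z/∂y - ∂F_y/∂z = 0,
    (∇ × F)_y = ∂F_x/∂z - ∂F_z/∂x = 0,
    (∇ × F)_z = ∂F_y/∂x - ∂F_x/∂y = 24x^2 + 24y^2.

On z = 1, (curl F)_z = 24x^2 + 24y^2.

Convert to polar (x = r cos θ, y = r sin θ, dA = r dr dθ); the integrand becomes 24r^2, so

    ∬_D (curl F)_z dA = ∫_0^{2π} ∫_0^{2} (24r^2) · r dr dθ.

Inner (r from 0 to 2): 96.
Outer (θ from 0 to 2π): 192π.

Therefore ∮_C F · dr = 192π.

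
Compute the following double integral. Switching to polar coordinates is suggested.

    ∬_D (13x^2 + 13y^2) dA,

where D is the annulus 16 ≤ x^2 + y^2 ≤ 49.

The region D is 4 ≤ r ≤ 7, 0 ≤ θ ≤ 2π in polar coordinates, where x = r cos(θ), y = r sin(θ), and dA = r dr dθ.

Under the substitution, the integrand becomes 13r^2, so

    ∬_D (13x^2 + 13y^2) dA = ∫_{0}^{2π} ∫_{4}^{7} (13r^2) · r dr dθ.

Inner integral (in r): ∫_{4}^{7} (13r^2) · r dr = 27885/4.

Outer integral (in θ): ∫_{0}^{2π} (27885/4) dθ = 27885π/2.

Therefore ∬_D (13x^2 + 13y^2) dA = 27885π/2.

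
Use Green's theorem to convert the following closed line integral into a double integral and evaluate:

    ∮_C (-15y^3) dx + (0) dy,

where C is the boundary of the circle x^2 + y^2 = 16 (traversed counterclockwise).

Green's theorem converts the closed line integral into a double integral over the enclosed region D:

    ∮_C P dx + Q dy = ∬_D (∂Q/∂x - ∂P/∂y) dA.

Here P = -15y^3, Q = 0, so

    ∂Q/∂x = 0,    ∂P/∂y = -45y^2,
    ∂Q/∂x - ∂P/∂y = 45y^2.

D is the region x^2 + y^2 ≤ 16. Evaluating the double integral:

In polar coordinates (x = r cos θ, y = r sin θ, dA = r dr dθ) the integrand becomes 45r^2sin(θ)^2, so

    ∬_D (45y^2) dA = ∫_0^{2π} ∫_0^{4} (45r^2sin(θ)^2) · r dr dθ.

Inner (r from 0 to 4): 2880sin(θ)^2.
Outer (θ from 0 to 2π): 2880π.

Therefore ∮_C P dx + Q dy = 2880π.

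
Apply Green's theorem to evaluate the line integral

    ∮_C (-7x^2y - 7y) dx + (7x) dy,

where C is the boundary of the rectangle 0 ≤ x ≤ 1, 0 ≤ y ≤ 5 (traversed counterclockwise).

Green's theorem converts the closed line integral into a double integral over the enclosed region D:

    ∮_C P dx + Q dy = ∬_D (∂Q/∂x - ∂P/∂y) dA.

Here P = -7x^2y - 7y, Q = 7x, so

    ∂Q/∂x = 7,    ∂P/∂y = -7x^2 - 7,
    ∂Q/∂x - ∂P/∂y = 7x^2 + 14.

D is the region 0 ≤ x ≤ 1, 0 ≤ y ≤ 5. Evaluating the double integral:

    ∬_D (7x^2 + 14) dA = ∫_0^{1} ∫_0^{5} (7x^2 + 14) dy dx.

Inner (y from 0 to 5): 35x^2 + 70.
Outer (x from 0 to 1): 245/3.

Therefore ∮_C P dx + Q dy = 245/3.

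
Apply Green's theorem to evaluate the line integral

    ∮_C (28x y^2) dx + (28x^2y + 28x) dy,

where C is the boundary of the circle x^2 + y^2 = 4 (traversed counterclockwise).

Green's theorem converts the closed line integral into a double integral over the enclosed region D:

    ∮_C P dx + Q dy = ∬_D (∂Q/∂x - ∂P/∂y) dA.

Here P = 28x y^2, Q = 28x^2y + 28x, so

    ∂Q/∂x = 56x y + 28,    ∂P/∂y = 56x y,
    ∂Q/∂x - ∂P/∂y = 28.

D is the region x^2 + y^2 ≤ 4. Evaluating the double integral:

In polar coordinates (x = r cos θ, y = r sin θ, dA = r dr dθ) the integrand becomes 28, so

    ∬_D (28) dA = ∫_0^{2π} ∫_0^{2} (28) · r dr dθ.

Inner (r from 0 to 2): 56.
Outer (θ from 0 to 2π): 112π.

Therefore ∮_C P dx + Q dy = 112π.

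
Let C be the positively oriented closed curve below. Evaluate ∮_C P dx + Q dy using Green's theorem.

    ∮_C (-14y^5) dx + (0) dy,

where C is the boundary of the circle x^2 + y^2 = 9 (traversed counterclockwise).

Green's theorem converts the closed line integral into a double integral over the enclosed region D:

    ∮_C P dx + Q dy = ∬_D (∂Q/∂x - ∂P/∂y) dA.

Here P = -14y^5, Q = 0, so

    ∂Q/∂x = 0,    ∂P/∂y = -70y^4,
    ∂Q/∂x - ∂P/∂y = 70y^4.

D is the region x^2 + y^2 ≤ 9. Evaluating the double integral:

In polar coordinates (x = r cos θ, y = r sin θ, dA = r dr dθ) the integrand becomes 70r^4sin(θ)^4, so

    ∬_D (70y^4) dA = ∫_0^{2π} ∫_0^{3} (70r^4sin(θ)^4) · r dr dθ.

Inner (r from 0 to 3): 8505sin(θ)^4.
Outer (θ from 0 to 2π): 25515π/4.

Therefore ∮_C P dx + Q dy = 25515π/4.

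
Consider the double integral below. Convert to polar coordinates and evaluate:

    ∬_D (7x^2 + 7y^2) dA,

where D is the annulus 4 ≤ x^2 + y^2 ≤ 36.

The region D is 2 ≤ r ≤ 6, 0 ≤ θ ≤ 2π in polar coordinates, where x = r cos(θ), y = r sin(θ), and dA = r dr dθ.

Under the substitution, the integrand becomes 7r^2, so

    ∬_D (7x^2 + 7y^2) dA = ∫_{0}^{2π} ∫_{2}^{6} (7r^2) · r dr dθ.

Inner integral (in r): ∫_{2}^{6} (7r^2) · r dr = 2240.

Outer integral (in θ): ∫_{0}^{2π} (2240) dθ = 4480π.

Therefore ∬_D (7x^2 + 7y^2) dA = 4480π.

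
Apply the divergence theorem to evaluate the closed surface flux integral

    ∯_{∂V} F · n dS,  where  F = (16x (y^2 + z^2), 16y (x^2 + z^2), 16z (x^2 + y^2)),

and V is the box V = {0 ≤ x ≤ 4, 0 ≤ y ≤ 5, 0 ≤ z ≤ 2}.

By the divergence theorem,

    ∯_{∂V} F · n dS = ∭_V (∇ · F) dV.

Compute the divergence:
    ∇ · F = ∂F_x/∂x + ∂F_y/∂y + ∂F_z/∂z = 16y^2 + 16z^2 + 16x^2 + 16z^2 + 16x^2 + 16y^2 = 32x^2 + 32y^2 + 32z^2.

V is a rectangular box, so dV = dx dy dz with 0 ≤ x ≤ 4, 0 ≤ y ≤ 5, 0 ≤ z ≤ 2.

Integrate (32x^2 + 32y^2 + 32z^2) over V as an iterated integral:

    ∭_V (∇·F) dV = ∫_0^{4} ∫_0^{5} ∫_0^{2} (32x^2 + 32y^2 + 32z^2) dz dy dx.

Inner (z from 0 to 2): 64x^2 + 64y^2 + 256/3.
Middle (y from 0 to 5): 320x^2 + 9280/3.
Outer (x from 0 to 4): 19200.

Therefore ∯_{∂V} F · n dS = 19200.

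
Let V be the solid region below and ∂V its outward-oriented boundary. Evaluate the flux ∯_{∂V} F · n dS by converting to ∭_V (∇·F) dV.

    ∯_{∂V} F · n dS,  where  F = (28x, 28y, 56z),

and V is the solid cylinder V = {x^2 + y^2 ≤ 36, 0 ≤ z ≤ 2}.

By the divergence theorem,

    ∯_{∂V} F · n dS = ∭_V (∇ · F) dV.

Compute the divergence:
    ∇ · F = ∂F_x/∂x + ∂F_y/∂y + ∂F_z/∂z = 28 + 28 + 56 = 112.

In cylindrical coordinates, x = r cos(θ), y = r sin(θ), z = z, dV = r dr dθ dz, with 0 ≤ r ≤ 6, 0 ≤ θ ≤ 2π, 0 ≤ z ≤ 2.

The integrand, after substitution and multiplying by the volume element, becomes (112) · r, so

    ∭_V (∇·F) dV = ∫_0^{2π} ∫_0^{6} ∫_0^{2} (112) · r dz dr dθ.

Inner (z from 0 to 2): 224r.
Middle (r from 0 to 6): 4032.
Outer (θ from 0 to 2π): 8064π.

Therefore ∯_{∂V} F · n dS = 8064π.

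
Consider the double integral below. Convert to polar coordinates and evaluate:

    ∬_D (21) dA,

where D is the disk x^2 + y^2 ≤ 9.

The region D is 0 ≤ r ≤ 3, 0 ≤ θ ≤ 2π in polar coordinates, where x = r cos(θ), y = r sin(θ), and dA = r dr dθ.

Under the substitution, the integrand becomes 21, so

    ∬_D (21) dA = ∫_{0}^{2π} ∫_{0}^{3} (21) · r dr dθ.

Inner integral (in r): ∫_{0}^{3} (21) · r dr = 189/2.

Outer integral (in θ): ∫_{0}^{2π} (189/2) dθ = 189π.

Therefore ∬_D (21) dA = 189π.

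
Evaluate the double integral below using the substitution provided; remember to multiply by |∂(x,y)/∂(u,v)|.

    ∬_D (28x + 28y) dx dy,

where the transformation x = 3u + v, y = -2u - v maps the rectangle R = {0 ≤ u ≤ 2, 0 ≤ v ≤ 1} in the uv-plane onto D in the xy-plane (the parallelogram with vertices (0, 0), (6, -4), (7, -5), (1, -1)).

Compute the Jacobian determinant of (x, y) with respect to (u, v):

    ∂(x,y)/∂(u,v) = | 3  1 | = (3)(-1) - (1)(-2) = -1.
                   | -2  -1 |

Its absolute value is |J| = 1 (the area scaling factor).

Substituting x = 3u + v, y = -2u - v into the integrand,

    28x + 28y → 28u,

so the integral becomes

    ∬_R (28u) · |J| du dv = ∫_0^2 ∫_0^1 (28u) dv du.

Inner (v): 28u.
Outer (u): 56.

Therefore ∬_D (28x + 28y) dx dy = 56.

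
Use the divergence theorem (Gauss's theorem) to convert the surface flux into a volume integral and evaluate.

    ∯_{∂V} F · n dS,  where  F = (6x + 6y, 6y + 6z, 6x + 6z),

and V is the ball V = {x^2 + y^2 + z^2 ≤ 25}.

By the divergence theorem,

    ∯_{∂V} F · n dS = ∭_V (∇ · F) dV.

Compute the divergence:
    ∇ · F = ∂F_x/∂x + ∂F_y/∂y + ∂F_z/∂z = 6 + 6 + 6 = 18.

In spherical coordinates, x = ρ sin(φ) cos(θ), y = ρ sin(φ) sin(θ), z = ρ cos(φ), dV = ρ^2 sin(φ) dρ dφ dθ, with 0 ≤ ρ ≤ 5, 0 ≤ φ ≤ π, 0 ≤ θ ≤ 2π.

The integrand, after substitution and multiplying by the volume element, becomes (18) · ρ^2 sin(φ), so

    ∭_V (∇·F) dV = ∫_0^{2π} ∫_0^{π} ∫_0^{5} (18) · ρ^2 sin(φ) dρ dφ dθ.

Inner (ρ from 0 to 5): 750sin(φ).
Middle (φ from 0 to π): 1500.
Outer (θ from 0 to 2π): 3000π.

Therefore ∯_{∂V} F · n dS = 3000π.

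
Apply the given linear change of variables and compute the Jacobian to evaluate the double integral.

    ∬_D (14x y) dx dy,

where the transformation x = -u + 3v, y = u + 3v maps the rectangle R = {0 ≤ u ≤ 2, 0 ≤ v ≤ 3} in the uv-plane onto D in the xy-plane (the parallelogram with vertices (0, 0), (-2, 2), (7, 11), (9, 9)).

Compute the Jacobian determinant of (x, y) with respect to (u, v):

    ∂(x,y)/∂(u,v) = | -1  3 | = (-1)(3) - (3)(1) = -6.
                   | 1  3 |

Its absolute value is |J| = 6 (the area scaling factor).

Substituting x = -u + 3v, y = u + 3v into the integrand,

    14x y → -14u^2 + 126v^2,

so the integral becomes

    ∬_R (-14u^2 + 126v^2) · |J| du dv = ∫_0^2 ∫_0^3 (-84u^2 + 756v^2) dv du.

Inner (v): 6804 - 252u^2.
Outer (u): 12936.

Therefore ∬_D (14x y) dx dy = 12936.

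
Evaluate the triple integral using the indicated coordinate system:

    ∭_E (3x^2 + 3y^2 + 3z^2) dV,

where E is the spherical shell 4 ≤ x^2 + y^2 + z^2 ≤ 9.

In spherical coordinates, x = ρ sin(φ) cos(θ), y = ρ sin(φ) sin(θ), z = ρ cos(φ), and dV = ρ^2 sin(φ) dρ dφ dθ.

The integrand becomes 3ρ^2, so

    ∭_E (3x^2 + 3y^2 + 3z^2) dV = ∫_{0}^{2π} ∫_{0}^{π} ∫_{2}^{3} (3ρ^2) · ρ^2 sin(φ) dρ dφ dθ.

Inner (ρ): 633sin(φ)/5.
Middle (φ): 1266/5.
Outer (θ): 2532π/5.

Therefore the triple integral equals 2532π/5.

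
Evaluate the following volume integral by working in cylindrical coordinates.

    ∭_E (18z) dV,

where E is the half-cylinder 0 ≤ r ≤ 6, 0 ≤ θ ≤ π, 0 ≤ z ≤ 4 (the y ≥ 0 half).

In cylindrical coordinates, x = r cos(θ), y = r sin(θ), z = z, and dV = r dr dθ dz.

The integrand becomes 18z, so

    ∭_E (18z) dV = ∫_{0}^{π} ∫_{0}^{6} ∫_{0}^{4} (18z) · r dz dr dθ.

Inner (z): 144r.
Middle (r from 0 to 6): 2592.
Outer (θ): 2592π.

Therefore the triple integral equals 2592π.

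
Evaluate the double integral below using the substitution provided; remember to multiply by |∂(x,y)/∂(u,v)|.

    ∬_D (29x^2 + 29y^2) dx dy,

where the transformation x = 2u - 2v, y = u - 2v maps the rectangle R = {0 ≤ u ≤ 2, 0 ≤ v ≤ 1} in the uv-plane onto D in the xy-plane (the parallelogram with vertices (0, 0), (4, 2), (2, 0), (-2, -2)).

Compute the Jacobian determinant of (x, y) with respect to (u, v):

    ∂(x,y)/∂(u,v) = | 2  -2 | = (2)(-2) - (-2)(1) = -2.
                   | 1  -2 |

Its absolute value is |J| = 2 (the area scaling factor).

Substituting x = 2u - 2v, y = u - 2v into the integrand,

    29x^2 + 29y^2 → 145u^2 - 348u v + 232v^2,

so the integral becomes

    ∬_R (145u^2 - 348u v + 232v^2) · |J| du dv = ∫_0^2 ∫_0^1 (290u^2 - 696u v + 464v^2) dv du.

Inner (v): 290u^2 - 348u + 464/3.
Outer (u): 1160/3.

Therefore ∬_D (29x^2 + 29y^2) dx dy = 1160/3.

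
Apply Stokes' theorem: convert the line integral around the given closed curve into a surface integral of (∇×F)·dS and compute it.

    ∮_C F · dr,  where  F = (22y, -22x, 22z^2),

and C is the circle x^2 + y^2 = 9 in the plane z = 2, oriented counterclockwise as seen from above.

Let S be the flat disk x^2 + y^2 ≤ 9 in the plane z = 2, with upward unit normal n̂ = ẑ. By Stokes' theorem,

    ∮_C F · dr = ∬_S (∇ × F) · n̂ dS = ∬_D (curl F)_z dA,

where D is the disk x^2 + y^2 ≤ 9.

Compute the curl of F = (22y, -22x, 22z^2):
    (∇ × F)_x = ∂F_z/∂y - ∂F_y/∂z = 0,
    (∇ × F)_y = ∂F_x/∂z - ∂F_z/∂x = 0,
    (∇ × F)_z = ∂F_y/∂x - ∂F_x/∂y = -44.

On z = 2, (curl F)_z = -44.

Convert to polar (x = r cos θ, y = r sin θ, dA = r dr dθ); the integrand becomes -44, so

    ∬_D (curl F)_z dA = ∫_0^{2π} ∫_0^{3} (-44) · r dr dθ.

Inner (r from 0 to 3): -198.
Outer (θ from 0 to 2π): -396π.

Therefore ∮_C F · dr = -396π.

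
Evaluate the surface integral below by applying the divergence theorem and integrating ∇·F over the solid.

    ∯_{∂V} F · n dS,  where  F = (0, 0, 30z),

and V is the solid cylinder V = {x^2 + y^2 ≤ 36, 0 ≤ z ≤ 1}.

By the divergence theorem,

    ∯_{∂V} F · n dS = ∭_V (∇ · F) dV.

Compute the divergence:
    ∇ · F = ∂F_x/∂x + ∂F_y/∂y + ∂F_z/∂z = 0 + 0 + 30 = 30.

In cylindrical coordinates, x = r cos(θ), y = r sin(θ), z = z, dV = r dr dθ dz, with 0 ≤ r ≤ 6, 0 ≤ θ ≤ 2π, 0 ≤ z ≤ 1.

The integrand, after substitution and multiplying by the volume element, becomes (30) · r, so

    ∭_V (∇·F) dV = ∫_0^{2π} ∫_0^{6} ∫_0^{1} (30) · r dz dr dθ.

Inner (z from 0 to 1): 30r.
Middle (r from 0 to 6): 540.
Outer (θ from 0 to 2π): 1080π.

Therefore ∯_{∂V} F · n dS = 1080π.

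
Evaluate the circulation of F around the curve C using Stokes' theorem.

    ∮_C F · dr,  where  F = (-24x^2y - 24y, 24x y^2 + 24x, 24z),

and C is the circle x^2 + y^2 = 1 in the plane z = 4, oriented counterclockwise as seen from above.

Let S be the flat disk x^2 + y^2 ≤ 1 in the plane z = 4, with upward unit normal n̂ = ẑ. By Stokes' theorem,

    ∮_C F · dr = ∬_S (∇ × F) · n̂ dS = ∬_D (curl F)_z dA,

where D is the disk x^2 + y^2 ≤ 1.

Compute the curl of F = (-24x^2y - 24y, 24x y^2 + 24x, 24z):
    (∇ × F)_x = ∂F_z/∂y - ∂F_y/∂z = 0,
    (∇ × F)_y = ∂F_x/∂z - ∂F_z/∂x = 0,
    (∇ × F)_z = ∂F_y/∂x - ∂F_x/∂y = 24x^2 + 24y^2 + 48.

On z = 4, (curl F)_z = 24x^2 + 24y^2 + 48.

Convert to polar (x = r cos θ, y = r sin θ, dA = r dr dθ); the integrand becomes 24r^2 + 48, so

    ∬_D (curl F)_z dA = ∫_0^{2π} ∫_0^{1} (24r^2 + 48) · r dr dθ.

Inner (r from 0 to 1): 30.
Outer (θ from 0 to 2π): 60π.

Therefore ∮_C F · dr = 60π.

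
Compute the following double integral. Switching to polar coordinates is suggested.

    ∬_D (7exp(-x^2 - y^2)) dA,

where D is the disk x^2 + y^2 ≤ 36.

The region D is 0 ≤ r ≤ 6, 0 ≤ θ ≤ 2π in polar coordinates, where x = r cos(θ), y = r sin(θ), and dA = r dr dθ.

Under the substitution, the integrand becomes 7exp(-r^2), so

    ∬_D (7exp(-x^2 - y^2)) dA = ∫_{0}^{2π} ∫_{0}^{6} (7exp(-r^2)) · r dr dθ.

Inner integral (in r): ∫_{0}^{6} (7exp(-r^2)) · r dr = 7/2 - 7exp(-36)/2.

Outer integral (in θ): ∫_{0}^{2π} (7/2 - 7exp(-36)/2) dθ = -7π exp(-36) + 7π.

Therefore ∬_D (7exp(-x^2 - y^2)) dA = -7π exp(-36) + 7π.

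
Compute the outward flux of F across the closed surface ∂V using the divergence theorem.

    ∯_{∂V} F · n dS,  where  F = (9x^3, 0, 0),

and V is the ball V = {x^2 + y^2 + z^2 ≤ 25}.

By the divergence theorem,

    ∯_{∂V} F · n dS = ∭_V (∇ · F) dV.

Compute the divergence:
    ∇ · F = ∂F_x/∂x + ∂F_y/∂y + ∂F_z/∂z = 27x^2 + 0 + 0 = 27x^2.

In spherical coordinates, x = ρ sin(φ) cos(θ), y = ρ sin(φ) sin(θ), z = ρ cos(φ), dV = ρ^2 sin(φ) dρ dφ dθ, with 0 ≤ ρ ≤ 5, 0 ≤ φ ≤ π, 0 ≤ θ ≤ 2π.

The integrand, after substitution and multiplying by the volume element, becomes (27ρ^2sin(φ)^2cos(θ)^2) · ρ^2 sin(φ), so

    ∭_V (∇·F) dV = ∫_0^{2π} ∫_0^{π} ∫_0^{5} (27ρ^2sin(φ)^2cos(θ)^2) · ρ^2 sin(φ) dρ dφ dθ.

Inner (ρ from 0 to 5): 16875sin(φ)^3cos(θ)^2.
Middle (φ from 0 to π): 22500cos(θ)^2.
Outer (θ from 0 to 2π): 22500π.

Therefore ∯_{∂V} F · n dS = 22500π.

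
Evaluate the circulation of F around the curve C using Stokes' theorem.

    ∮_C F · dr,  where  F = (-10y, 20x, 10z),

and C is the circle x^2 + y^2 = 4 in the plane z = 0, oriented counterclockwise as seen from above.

Let S be the flat disk x^2 + y^2 ≤ 4 in the plane z = 0, with upward unit normal n̂ = ẑ. By Stokes' theorem,

    ∮_C F · dr = ∬_S (∇ × F) · n̂ dS = ∬_D (curl F)_z dA,

where D is the disk x^2 + y^2 ≤ 4.

Compute the curl of F = (-10y, 20x, 10z):
    (∇ × F)_x = ∂F_z/∂y - ∂F_y/∂z = 0,
    (∇ × F)_y = ∂F_x/∂z - ∂F_z/∂x = 0,
    (∇ × F)_z = ∂F_y/∂x - ∂F_x/∂y = 30.

On z = 0, (curl F)_z = 30.

Convert to polar (x = r cos θ, y = r sin θ, dA = r dr dθ); the integrand becomes 30, so

    ∬_D (curl F)_z dA = ∫_0^{2π} ∫_0^{2} (30) · r dr dθ.

Inner (r from 0 to 2): 60.
Outer (θ from 0 to 2π): 120π.

Therefore ∮_C F · dr = 120π.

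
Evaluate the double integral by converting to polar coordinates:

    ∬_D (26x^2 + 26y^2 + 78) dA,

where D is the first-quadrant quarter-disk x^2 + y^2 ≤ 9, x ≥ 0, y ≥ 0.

The region D is 0 ≤ r ≤ 3, 0 ≤ θ ≤ π/2 in polar coordinates, where x = r cos(θ), y = r sin(θ), and dA = r dr dθ.

Under the substitution, the integrand becomes 26r^2 + 78, so

    ∬_D (26x^2 + 26y^2 + 78) dA = ∫_{0}^{π/2} ∫_{0}^{3} (26r^2 + 78) · r dr dθ.

Inner integral (in r): ∫_{0}^{3} (26r^2 + 78) · r dr = 1755/2.

Outer integral (in θ): ∫_{0}^{π/2} (1755/2) dθ = 1755π/4.

Therefore ∬_D (26x^2 + 26y^2 + 78) dA = 1755π/4.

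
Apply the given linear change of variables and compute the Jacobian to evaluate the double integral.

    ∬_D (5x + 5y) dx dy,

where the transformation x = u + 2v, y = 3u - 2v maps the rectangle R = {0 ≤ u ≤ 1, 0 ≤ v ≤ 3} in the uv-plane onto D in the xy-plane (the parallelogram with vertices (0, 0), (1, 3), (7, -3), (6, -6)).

Compute the Jacobian determinant of (x, y) with respect to (u, v):

    ∂(x,y)/∂(u,v) = | 1  2 | = (1)(-2) - (2)(3) = -8.
                   | 3  -2 |

Its absolute value is |J| = 8 (the area scaling factor).

Substituting x = u + 2v, y = 3u - 2v into the integrand,

    5x + 5y → 20u,

so the integral becomes

    ∬_R (20u) · |J| du dv = ∫_0^1 ∫_0^3 (160u) dv du.

Inner (v): 480u.
Outer (u): 240.

Therefore ∬_D (5x + 5y) dx dy = 240.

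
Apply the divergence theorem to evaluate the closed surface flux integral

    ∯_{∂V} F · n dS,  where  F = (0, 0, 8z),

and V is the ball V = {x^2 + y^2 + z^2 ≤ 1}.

By the divergence theorem,

    ∯_{∂V} F · n dS = ∭_V (∇ · F) dV.

Compute the divergence:
    ∇ · F = ∂F_x/∂x + ∂F_y/∂y + ∂F_z/∂z = 0 + 0 + 8 = 8.

In spherical coordinates, x = ρ sin(φ) cos(θ), y = ρ sin(φ) sin(θ), z = ρ cos(φ), dV = ρ^2 sin(φ) dρ dφ dθ, with 0 ≤ ρ ≤ 1, 0 ≤ φ ≤ π, 0 ≤ θ ≤ 2π.

The integrand, after substitution and multiplying by the volume element, becomes (8) · ρ^2 sin(φ), so

    ∭_V (∇·F) dV = ∫_0^{2π} ∫_0^{π} ∫_0^{1} (8) · ρ^2 sin(φ) dρ dφ dθ.

Inner (ρ from 0 to 1): 8sin(φ)/3.
Middle (φ from 0 to π): 16/3.
Outer (θ from 0 to 2π): 32π/3.

Therefore ∯_{∂V} F · n dS = 32π/3.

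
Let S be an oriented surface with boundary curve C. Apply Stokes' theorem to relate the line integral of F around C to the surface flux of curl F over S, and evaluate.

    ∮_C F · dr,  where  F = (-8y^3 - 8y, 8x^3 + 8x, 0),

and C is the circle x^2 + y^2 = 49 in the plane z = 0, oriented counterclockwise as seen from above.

Let S be the flat disk x^2 + y^2 ≤ 49 in the plane z = 0, with upward unit normal n̂ = ẑ. By Stokes' theorem,

    ∮_C F · dr = ∬_S (∇ × F) · n̂ dS = ∬_D (curl F)_z dA,

where D is the disk x^2 + y^2 ≤ 49.

Compute the curl of F = (-8y^3 - 8y, 8x^3 + 8x, 0):
    (∇ × F)_x = ∂F_z/∂y - ∂F_y/∂z = 0,
    (∇ × F)_y = ∂F_x/∂z - ∂F_z/∂x = 0,
    (∇ × F)_z = ∂F_y/∂x - ∂F_x/∂y = 24x^2 + 24y^2 + 16.

On z = 0, (curl F)_z = 24x^2 + 24y^2 + 16.

Convert to polar (x = r cos θ, y = r sin θ, dA = r dr dθ); the integrand becomes 24r^2 + 16, so

    ∬_D (curl F)_z dA = ∫_0^{2π} ∫_0^{7} (24r^2 + 16) · r dr dθ.

Inner (r from 0 to 7): 14798.
Outer (θ from 0 to 2π): 29596π.

Therefore ∮_C F · dr = 29596π.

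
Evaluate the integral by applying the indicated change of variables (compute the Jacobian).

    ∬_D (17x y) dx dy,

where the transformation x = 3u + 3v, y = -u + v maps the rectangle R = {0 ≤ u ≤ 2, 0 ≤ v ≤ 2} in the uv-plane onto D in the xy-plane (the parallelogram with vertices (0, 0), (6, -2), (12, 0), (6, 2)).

Compute the Jacobian determinant of (x, y) with respect to (u, v):

    ∂(x,y)/∂(u,v) = | 3  3 | = (3)(1) - (3)(-1) = 6.
                   | -1  1 |

Its absolute value is |J| = 6 (the area scaling factor).

Substituting x = 3u + 3v, y = -u + v into the integrand,

    17x y → -51u^2 + 51v^2,

so the integral becomes

    ∬_R (-51u^2 + 51v^2) · |J| du dv = ∫_0^2 ∫_0^2 (-306u^2 + 306v^2) dv du.

Inner (v): 816 - 612u^2.
Outer (u): 0.

Therefore ∬_D (17x y) dx dy = 0.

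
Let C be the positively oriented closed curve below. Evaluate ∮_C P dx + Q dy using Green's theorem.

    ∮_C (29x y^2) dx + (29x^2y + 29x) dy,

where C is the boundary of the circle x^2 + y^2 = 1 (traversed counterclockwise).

Green's theorem converts the closed line integral into a double integral over the enclosed region D:

    ∮_C P dx + Q dy = ∬_D (∂Q/∂x - ∂P/∂y) dA.

Here P = 29x y^2, Q = 29x^2y + 29x, so

    ∂Q/∂x = 58x y + 29,    ∂P/∂y = 58x y,
    ∂Q/∂x - ∂P/∂y = 29.

D is the region x^2 + y^2 ≤ 1. Evaluating the double integral:

In polar coordinates (x = r cos θ, y = r sin θ, dA = r dr dθ) the integrand becomes 29, so

    ∬_D (29) dA = ∫_0^{2π} ∫_0^{1} (29) · r dr dθ.

Inner (r from 0 to 1): 29/2.
Outer (θ from 0 to 2π): 29π.

Therefore ∮_C P dx + Q dy = 29π.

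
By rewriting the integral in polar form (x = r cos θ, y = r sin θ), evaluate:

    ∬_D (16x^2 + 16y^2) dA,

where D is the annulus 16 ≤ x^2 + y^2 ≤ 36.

The region D is 4 ≤ r ≤ 6, 0 ≤ θ ≤ 2π in polar coordinates, where x = r cos(θ), y = r sin(θ), and dA = r dr dθ.

Under the substitution, the integrand becomes 16r^2, so

    ∬_D (16x^2 + 16y^2) dA = ∫_{0}^{2π} ∫_{4}^{6} (16r^2) · r dr dθ.

Inner integral (in r): ∫_{4}^{6} (16r^2) · r dr = 4160.

Outer integral (in θ): ∫_{0}^{2π} (4160) dθ = 8320π.

Therefore ∬_D (16x^2 + 16y^2) dA = 8320π.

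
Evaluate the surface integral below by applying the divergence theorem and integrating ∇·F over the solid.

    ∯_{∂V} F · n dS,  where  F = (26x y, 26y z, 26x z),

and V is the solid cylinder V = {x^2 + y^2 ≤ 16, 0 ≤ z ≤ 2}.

By the divergence theorem,

    ∯_{∂V} F · n dS = ∭_V (∇ · F) dV.

Compute the divergence:
    ∇ · F = ∂F_x/∂x + ∂F_y/∂y + ∂F_z/∂z = 26y + 26z + 26x = 26x + 26y + 26z.

In cylindrical coordinates, x = r cos(θ), y = r sin(θ), z = z, dV = r dr dθ dz, with 0 ≤ r ≤ 4, 0 ≤ θ ≤ 2π, 0 ≤ z ≤ 2.

The integrand, after substitution and multiplying by the volume element, becomes (26sqrt(2)r sin(θ + π/4) + 26z) · r, so

    ∭_V (∇·F) dV = ∫_0^{2π} ∫_0^{4} ∫_0^{2} (26sqrt(2)r sin(θ + π/4) + 26z) · r dz dr dθ.

Inner (z from 0 to 2): 52r (sqrt(2)r sin(θ + π/4) + 1).
Middle (r from 0 to 4): 3328sqrt(2)sin(θ + π/4)/3 + 416.
Outer (θ from 0 to 2π): 832π.

Therefore ∯_{∂V} F · n dS = 832π.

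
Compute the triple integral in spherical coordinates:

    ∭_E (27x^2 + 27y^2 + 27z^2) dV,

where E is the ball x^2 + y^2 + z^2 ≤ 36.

In spherical coordinates, x = ρ sin(φ) cos(θ), y = ρ sin(φ) sin(θ), z = ρ cos(φ), and dV = ρ^2 sin(φ) dρ dφ dθ.

The integrand becomes 27ρ^2, so

    ∭_E (27x^2 + 27y^2 + 27z^2) dV = ∫_{0}^{2π} ∫_{0}^{π} ∫_{0}^{6} (27ρ^2) · ρ^2 sin(φ) dρ dφ dθ.

Inner (ρ): 209952sin(φ)/5.
Middle (φ): 419904/5.
Outer (θ): 839808π/5.

Therefore the triple integral equals 839808π/5.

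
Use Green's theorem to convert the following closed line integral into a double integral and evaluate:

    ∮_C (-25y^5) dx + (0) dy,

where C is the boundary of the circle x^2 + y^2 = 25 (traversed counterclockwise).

Green's theorem converts the closed line integral into a double integral over the enclosed region D:

    ∮_C P dx + Q dy = ∬_D (∂Q/∂x - ∂P/∂y) dA.

Here P = -25y^5, Q = 0, so

    ∂Q/∂x = 0,    ∂P/∂y = -125y^4,
    ∂Q/∂x - ∂P/∂y = 125y^4.

D is the region x^2 + y^2 ≤ 25. Evaluating the double integral:

In polar coordinates (x = r cos θ, y = r sin θ, dA = r dr dθ) the integrand becomes 125r^4sin(θ)^4, so

    ∬_D (125y^4) dA = ∫_0^{2π} ∫_0^{5} (125r^4sin(θ)^4) · r dr dθ.

Inner (r from 0 to 5): 1953125sin(θ)^4/6.
Outer (θ from 0 to 2π): 1953125π/8.

Therefore ∮_C P dx + Q dy = 1953125π/8.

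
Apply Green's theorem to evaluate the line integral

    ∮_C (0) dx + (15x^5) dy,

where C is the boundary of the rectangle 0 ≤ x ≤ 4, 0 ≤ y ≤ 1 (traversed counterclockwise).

Green's theorem converts the closed line integral into a double integral over the enclosed region D:

    ∮_C P dx + Q dy = ∬_D (∂Q/∂x - ∂P/∂y) dA.

Here P = 0, Q = 15x^5, so

    ∂Q/∂x = 75x^4,    ∂P/∂y = 0,
    ∂Q/∂x - ∂P/∂y = 75x^4.

D is the region 0 ≤ x ≤ 4, 0 ≤ y ≤ 1. Evaluating the double integral:

    ∬_D (75x^4) dA = ∫_0^{4} ∫_0^{1} (75x^4) dy dx.

Inner (y from 0 to 1): 75x^4.
Outer (x from 0 to 4): 15360.

Therefore ∮_C P dx + Q dy = 15360.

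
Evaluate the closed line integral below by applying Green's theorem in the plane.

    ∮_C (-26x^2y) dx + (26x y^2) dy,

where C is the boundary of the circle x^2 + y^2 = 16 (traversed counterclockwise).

Green's theorem converts the closed line integral into a double integral over the enclosed region D:

    ∮_C P dx + Q dy = ∬_D (∂Q/∂x - ∂P/∂y) dA.

Here P = -26x^2y, Q = 26x y^2, so

    ∂Q/∂x = 26y^2,    ∂P/∂y = -26x^2,
    ∂Q/∂x - ∂P/∂y = 26x^2 + 26y^2.

D is the region x^2 + y^2 ≤ 16. Evaluating the double integral:

In polar coordinates (x = r cos θ, y = r sin θ, dA = r dr dθ) the integrand becomes 26r^2, so

    ∬_D (26x^2 + 26y^2) dA = ∫_0^{2π} ∫_0^{4} (26r^2) · r dr dθ.

Inner (r from 0 to 4): 1664.
Outer (θ from 0 to 2π): 3328π.

Therefore ∮_C P dx + Q dy = 3328π.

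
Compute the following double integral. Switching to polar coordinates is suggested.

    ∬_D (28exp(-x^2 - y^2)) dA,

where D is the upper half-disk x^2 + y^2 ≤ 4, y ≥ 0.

The region D is 0 ≤ r ≤ 2, 0 ≤ θ ≤ π in polar coordinates, where x = r cos(θ), y = r sin(θ), and dA = r dr dθ.

Under the substitution, the integrand becomes 28exp(-r^2), so

    ∬_D (28exp(-x^2 - y^2)) dA = ∫_{0}^{π} ∫_{0}^{2} (28exp(-r^2)) · r dr dθ.

Inner integral (in r): ∫_{0}^{2} (28exp(-r^2)) · r dr = 14 - 14exp(-4).

Outer integral (in θ): ∫_{0}^{π} (14 - 14exp(-4)) dθ = -14π exp(-4) + 14π.

Therefore ∬_D (28exp(-x^2 - y^2)) dA = -14π exp(-4) + 14π.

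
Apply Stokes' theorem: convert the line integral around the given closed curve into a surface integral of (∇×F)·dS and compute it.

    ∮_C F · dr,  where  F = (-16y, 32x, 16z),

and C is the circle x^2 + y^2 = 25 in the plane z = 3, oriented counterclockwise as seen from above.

Let S be the flat disk x^2 + y^2 ≤ 25 in the plane z = 3, with upward unit normal n̂ = ẑ. By Stokes' theorem,

    ∮_C F · dr = ∬_S (∇ × F) · n̂ dS = ∬_D (curl F)_z dA,

where D is the disk x^2 + y^2 ≤ 25.

Compute the curl of F = (-16y, 32x, 16z):
    (∇ × F)_x = ∂F_z/∂y - ∂F_y/∂z = 0,
    (∇ × F)_y = ∂F_x/∂z - ∂F_z/∂x = 0,
    (∇ × F)_z = ∂F_y/∂x - ∂F_x/∂y = 48.

On z = 3, (curl F)_z = 48.

Convert to polar (x = r cos θ, y = r sin θ, dA = r dr dθ); the integrand becomes 48, so

    ∬_D (curl F)_z dA = ∫_0^{2π} ∫_0^{5} (48) · r dr dθ.

Inner (r from 0 to 5): 600.
Outer (θ from 0 to 2π): 1200π.

Therefore ∮_C F · dr = 1200π.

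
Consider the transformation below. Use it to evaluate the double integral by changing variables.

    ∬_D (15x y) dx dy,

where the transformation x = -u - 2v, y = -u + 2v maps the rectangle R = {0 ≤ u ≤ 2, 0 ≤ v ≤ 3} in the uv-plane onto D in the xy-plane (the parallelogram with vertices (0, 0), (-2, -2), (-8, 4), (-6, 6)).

Compute the Jacobian determinant of (x, y) with respect to (u, v):

    ∂(x,y)/∂(u,v) = | -1  -2 | = (-1)(2) - (-2)(-1) = -4.
                   | -1  2 |

Its absolute value is |J| = 4 (the area scaling factor).

Substituting x = -u - 2v, y = -u + 2v into the integrand,

    15x y → 15u^2 - 60v^2,

so the integral becomes

    ∬_R (15u^2 - 60v^2) · |J| du dv = ∫_0^2 ∫_0^3 (60u^2 - 240v^2) dv du.

Inner (v): 180u^2 - 2160.
Outer (u): -3840.

Therefore ∬_D (15x y) dx dy = -3840.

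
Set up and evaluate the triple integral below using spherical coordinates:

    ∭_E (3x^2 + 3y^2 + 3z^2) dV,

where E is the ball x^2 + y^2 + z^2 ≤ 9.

In spherical coordinates, x = ρ sin(φ) cos(θ), y = ρ sin(φ) sin(θ), z = ρ cos(φ), and dV = ρ^2 sin(φ) dρ dφ dθ.

The integrand becomes 3ρ^2, so

    ∭_E (3x^2 + 3y^2 + 3z^2) dV = ∫_{0}^{2π} ∫_{0}^{π} ∫_{0}^{3} (3ρ^2) · ρ^2 sin(φ) dρ dφ dθ.

Inner (ρ): 729sin(φ)/5.
Middle (φ): 1458/5.
Outer (θ): 2916π/5.

Therefore the triple integral equals 2916π/5.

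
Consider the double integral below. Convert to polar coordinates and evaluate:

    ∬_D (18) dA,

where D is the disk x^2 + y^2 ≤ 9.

The region D is 0 ≤ r ≤ 3, 0 ≤ θ ≤ 2π in polar coordinates, where x = r cos(θ), y = r sin(θ), and dA = r dr dθ.

Under the substitution, the integrand becomes 18, so

    ∬_D (18) dA = ∫_{0}^{2π} ∫_{0}^{3} (18) · r dr dθ.

Inner integral (in r): ∫_{0}^{3} (18) · r dr = 81.

Outer integral (in θ): ∫_{0}^{2π} (81) dθ = 162π.

Therefore ∬_D (18) dA = 162π.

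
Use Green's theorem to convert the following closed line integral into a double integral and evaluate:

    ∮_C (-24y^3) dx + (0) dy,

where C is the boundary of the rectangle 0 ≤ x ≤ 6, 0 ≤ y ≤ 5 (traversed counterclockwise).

Green's theorem converts the closed line integral into a double integral over the enclosed region D:

    ∮_C P dx + Q dy = ∬_D (∂Q/∂x - ∂P/∂y) dA.

Here P = -24y^3, Q = 0, so

    ∂Q/∂x = 0,    ∂P/∂y = -72y^2,
    ∂Q/∂x - ∂P/∂y = 72y^2.

D is the region 0 ≤ x ≤ 6, 0 ≤ y ≤ 5. Evaluating the double integral:

    ∬_D (72y^2) dA = ∫_0^{6} ∫_0^{5} (72y^2) dy dx.

Inner (y from 0 to 5): 3000.
Outer (x from 0 to 6): 18000.

Therefore ∮_C P dx + Q dy = 18000.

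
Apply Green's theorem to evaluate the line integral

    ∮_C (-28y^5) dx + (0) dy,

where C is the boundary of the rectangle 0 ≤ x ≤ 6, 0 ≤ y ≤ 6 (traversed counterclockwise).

Green's theorem converts the closed line integral into a double integral over the enclosed region D:

    ∮_C P dx + Q dy = ∬_D (∂Q/∂x - ∂P/∂y) dA.

Here P = -28y^5, Q = 0, so

    ∂Q/∂x = 0,    ∂P/∂y = -140y^4,
    ∂Q/∂x - ∂P/∂y = 140y^4.

D is the region 0 ≤ x ≤ 6, 0 ≤ y ≤ 6. Evaluating the double integral:

    ∬_D (140y^4) dA = ∫_0^{6} ∫_0^{6} (140y^4) dy dx.

Inner (y from 0 to 6): 217728.
Outer (x from 0 to 6): 1306368.

Therefore ∮_C P dx + Q dy = 1306368.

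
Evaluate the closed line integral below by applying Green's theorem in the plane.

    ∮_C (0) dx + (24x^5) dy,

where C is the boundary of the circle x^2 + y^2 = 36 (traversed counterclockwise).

Green's theorem converts the closed line integral into a double integral over the enclosed region D:

    ∮_C P dx + Q dy = ∬_D (∂Q/∂x - ∂P/∂y) dA.

Here P = 0, Q = 24x^5, so

    ∂Q/∂x = 120x^4,    ∂P/∂y = 0,
    ∂Q/∂x - ∂P/∂y = 120x^4.

D is the region x^2 + y^2 ≤ 36. Evaluating the double integral:

In polar coordinates (x = r cos θ, y = r sin θ, dA = r dr dθ) the integrand becomes 120r^4cos(θ)^4, so

    ∬_D (120x^4) dA = ∫_0^{2π} ∫_0^{6} (120r^4cos(θ)^4) · r dr dθ.

Inner (r from 0 to 6): 933120cos(θ)^4.
Outer (θ from 0 to 2π): 699840π.

Therefore ∮_C P dx + Q dy = 699840π.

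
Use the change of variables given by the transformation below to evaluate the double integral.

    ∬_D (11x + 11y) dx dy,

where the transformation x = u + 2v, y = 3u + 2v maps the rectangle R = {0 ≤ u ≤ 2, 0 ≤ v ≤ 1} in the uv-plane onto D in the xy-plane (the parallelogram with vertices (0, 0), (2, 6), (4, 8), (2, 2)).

Compute the Jacobian determinant of (x, y) with respect to (u, v):

    ∂(x,y)/∂(u,v) = | 1  2 | = (1)(2) - (2)(3) = -4.
                   | 3  2 |

Its absolute value is |J| = 4 (the area scaling factor).

Substituting x = u + 2v, y = 3u + 2v into the integrand,

    11x + 11y → 44u + 44v,

so the integral becomes

    ∬_R (44u + 44v) · |J| du dv = ∫_0^2 ∫_0^1 (176u + 176v) dv du.

Inner (v): 176u + 88.
Outer (u): 528.

Therefore ∬_D (11x + 11y) dx dy = 528.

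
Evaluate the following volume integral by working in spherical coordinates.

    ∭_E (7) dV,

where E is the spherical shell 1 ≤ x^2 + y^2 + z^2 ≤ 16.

In spherical coordinates, x = ρ sin(φ) cos(θ), y = ρ sin(φ) sin(θ), z = ρ cos(φ), and dV = ρ^2 sin(φ) dρ dφ dθ.

The integrand becomes 7, so

    ∭_E (7) dV = ∫_{0}^{2π} ∫_{0}^{π} ∫_{1}^{4} (7) · ρ^2 sin(φ) dρ dφ dθ.

Inner (ρ): 147sin(φ).
Middle (φ): 294.
Outer (θ): 588π.

Therefore the triple integral equals 588π.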